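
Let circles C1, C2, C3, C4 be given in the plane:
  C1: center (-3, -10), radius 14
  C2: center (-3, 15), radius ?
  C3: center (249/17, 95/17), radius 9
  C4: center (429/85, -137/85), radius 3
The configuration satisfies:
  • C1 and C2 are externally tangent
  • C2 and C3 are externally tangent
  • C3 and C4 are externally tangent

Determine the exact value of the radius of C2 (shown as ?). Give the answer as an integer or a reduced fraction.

11

1. [ext C1·C2]  r_C2² + 28r_C2 − 429 = 0  ⇒  r_C2 = 11 (r>0 drops 1)
2. [ext C2·C3]  r_C2² + 18r_C2 − 319 = 0  ⇒  r_C2 = 11 (r>0 drops 1)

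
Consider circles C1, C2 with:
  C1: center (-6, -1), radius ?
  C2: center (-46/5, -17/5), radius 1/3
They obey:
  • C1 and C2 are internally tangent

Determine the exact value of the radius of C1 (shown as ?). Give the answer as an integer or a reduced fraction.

13/3

1. [int C1,C2]  r_C1² − (2/3)r_C1 − 143/9 = 0  ⇒  r_C1 = 13/3 (r>0 drops 1)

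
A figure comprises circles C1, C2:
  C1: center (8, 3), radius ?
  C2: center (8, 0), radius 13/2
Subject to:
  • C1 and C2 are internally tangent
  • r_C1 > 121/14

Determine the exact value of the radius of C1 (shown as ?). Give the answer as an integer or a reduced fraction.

19/2

1. [int C1,C2]  r_C1² − 13r_C1 + 133/4 = 0  ⇒  r_C1 = 7/2 or 19/2
2. given r_C1 > 121/14: keep 19/2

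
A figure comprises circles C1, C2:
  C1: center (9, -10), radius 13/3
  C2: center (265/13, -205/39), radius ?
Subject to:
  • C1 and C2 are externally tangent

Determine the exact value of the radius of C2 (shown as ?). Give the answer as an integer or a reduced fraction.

8

1. [ext C1·C2]  r_C2² + (26/3)r_C2 − 400/3 = 0  ⇒  r_C2 = 8 (r>0 drops 1)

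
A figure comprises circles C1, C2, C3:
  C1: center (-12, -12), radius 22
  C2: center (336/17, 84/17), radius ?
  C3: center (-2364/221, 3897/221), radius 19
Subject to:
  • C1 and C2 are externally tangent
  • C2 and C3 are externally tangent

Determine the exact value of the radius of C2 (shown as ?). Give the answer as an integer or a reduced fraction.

14

1. [ext C1·C2]  r_C2² + 44r_C2 − 812 = 0  ⇒  r_C2 = 14 (r>0 drops 1)
2. [ext C2·C3]  r_C2² + 38r_C2 − 728 = 0  ⇒  r_C2 = 14 (r>0 drops 1)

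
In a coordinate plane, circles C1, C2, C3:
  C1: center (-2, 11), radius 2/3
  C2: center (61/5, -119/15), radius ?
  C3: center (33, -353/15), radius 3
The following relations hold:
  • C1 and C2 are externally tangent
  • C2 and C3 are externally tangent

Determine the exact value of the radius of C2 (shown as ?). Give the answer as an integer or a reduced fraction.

23

1. [ext C1·C2]  r_C2² + (4/3)r_C2 − 1679/3 = 0  ⇒  r_C2 = 23 (r>0 drops 1)
2. [ext C2·C3]  r_C2² + 6r_C2 − 667 = 0  ⇒  r_C2 = 23 (r>0 drops 1)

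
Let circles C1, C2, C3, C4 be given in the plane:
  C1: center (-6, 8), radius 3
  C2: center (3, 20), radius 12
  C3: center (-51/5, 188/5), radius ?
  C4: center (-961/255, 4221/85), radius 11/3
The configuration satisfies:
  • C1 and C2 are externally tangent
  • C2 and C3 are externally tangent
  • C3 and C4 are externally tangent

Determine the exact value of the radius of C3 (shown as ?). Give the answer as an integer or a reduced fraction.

1. [ext C2·C3]  r_C3² + 24r_C3 − 340 = 0  ⇒  r_C3 = 10 (r>0 drops 1)
2. [ext C3·C4]  r_C3² + (22/3)r_C3 − 520/3 = 0  ⇒  r_C3 = 10 (r>0 drops 1)

10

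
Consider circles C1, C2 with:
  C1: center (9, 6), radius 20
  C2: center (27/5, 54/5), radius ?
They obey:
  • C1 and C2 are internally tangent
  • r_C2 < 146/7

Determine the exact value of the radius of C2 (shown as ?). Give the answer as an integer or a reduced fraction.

1. [int C1,C2]  r_C2² − 40r_C2 + 364 = 0  ⇒  r_C2 = 14 or 26
2. given r_C2 < 146/7: keep 14

14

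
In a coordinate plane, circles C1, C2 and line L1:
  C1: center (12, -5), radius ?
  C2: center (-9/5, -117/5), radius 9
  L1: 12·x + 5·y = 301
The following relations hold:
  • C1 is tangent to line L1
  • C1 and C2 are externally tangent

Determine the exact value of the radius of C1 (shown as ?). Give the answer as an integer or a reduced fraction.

1. [C1‖L1]  r_C1² − 196 = 0  ⇒  r_C1 = 14 (r>0 drops 1)
2. [ext C1·C2]  r_C1² + 18r_C1 − 448 = 0  ⇒  r_C1 = 14 (r>0 drops 1)

14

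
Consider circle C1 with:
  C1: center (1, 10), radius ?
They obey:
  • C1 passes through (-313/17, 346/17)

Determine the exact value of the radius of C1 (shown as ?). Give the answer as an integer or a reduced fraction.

1. [C1∋P]  r_C1² − 484 = 0  ⇒  r_C1 = 22 (r>0 drops 1)

22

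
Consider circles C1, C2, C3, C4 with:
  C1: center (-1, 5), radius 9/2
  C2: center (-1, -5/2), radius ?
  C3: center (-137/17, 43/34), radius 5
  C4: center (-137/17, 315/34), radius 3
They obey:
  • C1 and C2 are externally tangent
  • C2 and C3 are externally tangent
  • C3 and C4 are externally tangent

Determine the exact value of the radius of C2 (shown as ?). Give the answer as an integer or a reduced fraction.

1. [ext C1·C2]  r_C2² + 9r_C2 − 36 = 0  ⇒  r_C2 = 3 (r>0 drops 1)
2. [ext C2·C3]  r_C2² + 10r_C2 − 39 = 0  ⇒  r_C2 = 3 (r>0 drops 1)

3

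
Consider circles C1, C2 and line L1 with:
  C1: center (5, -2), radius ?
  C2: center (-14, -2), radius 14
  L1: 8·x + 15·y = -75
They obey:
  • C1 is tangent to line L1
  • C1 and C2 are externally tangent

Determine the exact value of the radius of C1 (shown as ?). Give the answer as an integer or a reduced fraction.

1. [C1‖L1]  r_C1² − 25 = 0  ⇒  r_C1 = 5 (r>0 drops 1)
2. [ext C1·C2]  r_C1² + 28r_C1 − 165 = 0  ⇒  r_C1 = 5 (r>0 drops 1)

5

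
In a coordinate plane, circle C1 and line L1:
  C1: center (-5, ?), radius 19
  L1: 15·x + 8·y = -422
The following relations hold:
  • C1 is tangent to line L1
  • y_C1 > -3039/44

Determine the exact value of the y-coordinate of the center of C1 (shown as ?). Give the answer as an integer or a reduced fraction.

1. [C1‖L1]  y_C1² + (347/4)y_C1 + 1005/4 = 0  ⇒  y_C1 = -335/4 or -3
2. given y_C1 > -3039/44: keep -3

-3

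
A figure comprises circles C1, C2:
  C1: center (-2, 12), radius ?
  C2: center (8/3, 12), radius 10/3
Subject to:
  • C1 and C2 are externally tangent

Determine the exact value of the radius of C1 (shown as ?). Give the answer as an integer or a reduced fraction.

1. [ext C1·C2]  r_C1² + (20/3)r_C1 − 32/3 = 0  ⇒  r_C1 = 4/3 (r>0 drops 1)

4/3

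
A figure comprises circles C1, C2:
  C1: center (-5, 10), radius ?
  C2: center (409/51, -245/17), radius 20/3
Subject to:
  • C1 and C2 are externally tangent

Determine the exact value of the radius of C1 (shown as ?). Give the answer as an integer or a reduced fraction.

21

1. [ext C1·C2]  r_C1² + (40/3)r_C1 − 721 = 0  ⇒  r_C1 = 21 (r>0 drops 1)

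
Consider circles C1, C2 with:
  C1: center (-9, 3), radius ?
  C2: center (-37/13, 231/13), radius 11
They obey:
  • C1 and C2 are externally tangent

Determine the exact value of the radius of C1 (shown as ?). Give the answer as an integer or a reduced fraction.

1. [ext C1·C2]  r_C1² + 22r_C1 − 135 = 0  ⇒  r_C1 = 5 (r>0 drops 1)

5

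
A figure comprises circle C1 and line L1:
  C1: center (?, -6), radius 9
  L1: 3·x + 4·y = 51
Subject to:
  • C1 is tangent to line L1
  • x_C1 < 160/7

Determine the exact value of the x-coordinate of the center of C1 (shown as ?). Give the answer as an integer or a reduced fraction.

10

1. [C1‖L1]  x_C1² − 50x_C1 + 400 = 0  ⇒  x_C1 = 10 or 40
2. given x_C1 < 160/7: keep 10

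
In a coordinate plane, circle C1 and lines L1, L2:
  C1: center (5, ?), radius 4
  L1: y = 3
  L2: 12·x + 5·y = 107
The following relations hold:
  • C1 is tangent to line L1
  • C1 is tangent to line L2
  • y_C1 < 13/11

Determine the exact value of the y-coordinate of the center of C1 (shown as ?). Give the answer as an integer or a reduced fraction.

1. [C1‖L1]  y_C1² − 6y_C1 − 7 = 0  ⇒  y_C1 = -1 or 7
2. [C1‖L2]  y_C1² − (94/5)y_C1 − 99/5 = 0  ⇒  y_C1 = -1 or 99/5

-1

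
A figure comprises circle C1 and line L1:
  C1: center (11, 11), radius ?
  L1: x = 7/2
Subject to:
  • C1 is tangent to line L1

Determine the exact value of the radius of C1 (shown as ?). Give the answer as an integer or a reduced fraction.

1. [C1‖L1]  r_C1² − 225/4 = 0  ⇒  r_C1 = 15/2 (r>0 drops 1)

15/2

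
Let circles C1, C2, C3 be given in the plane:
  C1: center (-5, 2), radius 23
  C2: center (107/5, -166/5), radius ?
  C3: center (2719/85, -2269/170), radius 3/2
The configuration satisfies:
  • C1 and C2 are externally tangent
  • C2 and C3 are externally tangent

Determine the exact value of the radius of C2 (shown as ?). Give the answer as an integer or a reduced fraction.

1. [ext C1·C2]  r_C2² + 46r_C2 − 1407 = 0  ⇒  r_C2 = 21 (r>0 drops 1)
2. [ext C2·C3]  r_C2² + 3r_C2 − 504 = 0  ⇒  r_C2 = 21 (r>0 drops 1)

21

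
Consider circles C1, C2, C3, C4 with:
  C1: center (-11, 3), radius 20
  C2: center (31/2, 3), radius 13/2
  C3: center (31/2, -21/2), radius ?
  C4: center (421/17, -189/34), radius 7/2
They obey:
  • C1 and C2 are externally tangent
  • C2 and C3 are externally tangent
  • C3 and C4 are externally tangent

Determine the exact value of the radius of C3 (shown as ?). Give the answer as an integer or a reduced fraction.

7

1. [ext C2·C3]  r_C3² + 13r_C3 − 140 = 0  ⇒  r_C3 = 7 (r>0 drops 1)
2. [ext C3·C4]  r_C3² + 7r_C3 − 98 = 0  ⇒  r_C3 = 7 (r>0 drops 1)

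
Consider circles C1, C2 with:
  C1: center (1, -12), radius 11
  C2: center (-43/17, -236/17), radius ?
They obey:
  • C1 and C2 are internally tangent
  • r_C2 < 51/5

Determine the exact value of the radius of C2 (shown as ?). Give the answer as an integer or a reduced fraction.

7

1. [int C1,C2]  r_C2² − 22r_C2 + 105 = 0  ⇒  r_C2 = 7 or 15
2. given r_C2 < 51/5: keep 7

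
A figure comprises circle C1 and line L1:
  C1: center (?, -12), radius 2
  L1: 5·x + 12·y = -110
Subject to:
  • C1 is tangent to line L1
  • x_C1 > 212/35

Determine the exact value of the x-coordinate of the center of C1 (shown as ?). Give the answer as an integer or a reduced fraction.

1. [C1‖L1]  x_C1² − (68/5)x_C1 + 96/5 = 0  ⇒  x_C1 = 8/5 or 12
2. given x_C1 > 212/35: keep 12

12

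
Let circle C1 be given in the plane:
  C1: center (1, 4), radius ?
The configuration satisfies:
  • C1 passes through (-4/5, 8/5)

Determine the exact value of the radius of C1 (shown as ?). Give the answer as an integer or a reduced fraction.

3

1. [C1∋P]  r_C1² − 9 = 0  ⇒  r_C1 = 3 (r>0 drops 1)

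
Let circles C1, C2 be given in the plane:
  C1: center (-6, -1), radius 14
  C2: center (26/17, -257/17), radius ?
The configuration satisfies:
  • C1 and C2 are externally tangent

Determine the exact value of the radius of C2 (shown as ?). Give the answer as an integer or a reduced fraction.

2

1. [ext C1·C2]  r_C2² + 28r_C2 − 60 = 0  ⇒  r_C2 = 2 (r>0 drops 1)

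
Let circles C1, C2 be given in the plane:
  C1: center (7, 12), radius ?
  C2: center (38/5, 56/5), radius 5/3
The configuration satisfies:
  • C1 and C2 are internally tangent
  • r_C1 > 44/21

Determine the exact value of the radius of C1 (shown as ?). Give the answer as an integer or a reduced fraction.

8/3

1. [int C1,C2]  r_C1² − (10/3)r_C1 + 16/9 = 0  ⇒  r_C1 = 2/3 or 8/3
2. given r_C1 > 44/21: keep 8/3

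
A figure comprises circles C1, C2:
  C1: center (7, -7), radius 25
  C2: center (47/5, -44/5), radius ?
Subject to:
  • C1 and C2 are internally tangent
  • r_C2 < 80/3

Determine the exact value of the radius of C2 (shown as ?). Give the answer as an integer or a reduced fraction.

22

1. [int C1,C2]  r_C2² − 50r_C2 + 616 = 0  ⇒  r_C2 = 22 or 28
2. given r_C2 < 80/3: keep 22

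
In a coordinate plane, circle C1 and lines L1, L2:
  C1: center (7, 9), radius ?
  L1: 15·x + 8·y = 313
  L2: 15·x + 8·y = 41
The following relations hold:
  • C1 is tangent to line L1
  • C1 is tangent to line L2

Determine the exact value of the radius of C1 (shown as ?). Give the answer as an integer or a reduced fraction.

8

1. [C1‖L1]  r_C1² − 64 = 0  ⇒  r_C1 = 8 (r>0 drops 1)
2. [C1‖L2]  r_C1² − 64 = 0  ⇒  r_C1 = 8 (r>0 drops 1)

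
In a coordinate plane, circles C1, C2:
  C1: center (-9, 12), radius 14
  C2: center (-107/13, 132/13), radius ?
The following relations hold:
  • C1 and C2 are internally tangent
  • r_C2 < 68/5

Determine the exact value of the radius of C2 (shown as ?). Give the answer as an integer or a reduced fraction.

12

1. [int C1,C2]  r_C2² − 28r_C2 + 192 = 0  ⇒  r_C2 = 12 or 16
2. given r_C2 < 68/5: keep 12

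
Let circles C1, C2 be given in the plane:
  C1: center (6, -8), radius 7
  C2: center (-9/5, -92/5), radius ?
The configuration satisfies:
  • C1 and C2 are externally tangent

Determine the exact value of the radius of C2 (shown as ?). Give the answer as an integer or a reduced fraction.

1. [ext C1·C2]  r_C2² + 14r_C2 − 120 = 0  ⇒  r_C2 = 6 (r>0 drops 1)

6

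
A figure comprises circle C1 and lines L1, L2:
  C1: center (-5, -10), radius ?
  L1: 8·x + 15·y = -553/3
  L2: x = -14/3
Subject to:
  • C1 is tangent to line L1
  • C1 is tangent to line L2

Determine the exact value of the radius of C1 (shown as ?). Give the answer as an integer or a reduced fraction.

1. [C1‖L1]  r_C1² − 1/9 = 0  ⇒  r_C1 = 1/3 (r>0 drops 1)
2. [C1‖L2]  r_C1² − 1/9 = 0  ⇒  r_C1 = 1/3 (r>0 drops 1)

1/3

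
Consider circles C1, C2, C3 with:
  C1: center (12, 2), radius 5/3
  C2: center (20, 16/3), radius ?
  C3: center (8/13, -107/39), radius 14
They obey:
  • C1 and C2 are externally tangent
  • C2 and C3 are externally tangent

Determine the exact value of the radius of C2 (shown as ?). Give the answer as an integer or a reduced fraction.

1. [ext C1·C2]  r_C2² + (10/3)r_C2 − 217/3 = 0  ⇒  r_C2 = 7 (r>0 drops 1)
2. [ext C2·C3]  r_C2² + 28r_C2 − 245 = 0  ⇒  r_C2 = 7 (r>0 drops 1)

7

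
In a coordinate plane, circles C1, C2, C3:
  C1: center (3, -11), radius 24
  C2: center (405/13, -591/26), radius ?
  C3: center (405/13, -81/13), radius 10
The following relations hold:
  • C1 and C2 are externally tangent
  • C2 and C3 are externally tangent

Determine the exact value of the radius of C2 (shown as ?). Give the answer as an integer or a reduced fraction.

13/2

1. [ext C1·C2]  r_C2² + 48r_C2 − 1417/4 = 0  ⇒  r_C2 = 13/2 (r>0 drops 1)
2. [ext C2·C3]  r_C2² + 20r_C2 − 689/4 = 0  ⇒  r_C2 = 13/2 (r>0 drops 1)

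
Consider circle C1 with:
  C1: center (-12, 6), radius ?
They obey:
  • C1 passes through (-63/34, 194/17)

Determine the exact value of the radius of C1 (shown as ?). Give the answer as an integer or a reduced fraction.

23/2

1. [C1∋P]  r_C1² − 529/4 = 0  ⇒  r_C1 = 23/2 (r>0 drops 1)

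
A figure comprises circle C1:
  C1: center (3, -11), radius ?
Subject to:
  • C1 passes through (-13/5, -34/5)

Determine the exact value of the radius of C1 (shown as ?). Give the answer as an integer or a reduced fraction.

1. [C1∋P]  r_C1² − 49 = 0  ⇒  r_C1 = 7 (r>0 drops 1)

7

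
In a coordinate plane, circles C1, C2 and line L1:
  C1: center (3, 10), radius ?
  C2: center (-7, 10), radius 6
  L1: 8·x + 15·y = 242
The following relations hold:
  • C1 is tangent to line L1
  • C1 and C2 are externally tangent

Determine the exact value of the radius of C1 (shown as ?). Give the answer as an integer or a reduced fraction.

4

1. [C1‖L1]  r_C1² − 16 = 0  ⇒  r_C1 = 4 (r>0 drops 1)
2. [ext C1·C2]  r_C1² + 12r_C1 − 64 = 0  ⇒  r_C1 = 4 (r>0 drops 1)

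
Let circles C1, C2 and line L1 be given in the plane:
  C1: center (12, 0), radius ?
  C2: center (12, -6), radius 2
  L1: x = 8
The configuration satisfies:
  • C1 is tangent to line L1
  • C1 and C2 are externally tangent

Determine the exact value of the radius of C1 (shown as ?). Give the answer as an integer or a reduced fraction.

4

1. [C1‖L1]  r_C1² − 16 = 0  ⇒  r_C1 = 4 (r>0 drops 1)
2. [ext C1·C2]  r_C1² + 4r_C1 − 32 = 0  ⇒  r_C1 = 4 (r>0 drops 1)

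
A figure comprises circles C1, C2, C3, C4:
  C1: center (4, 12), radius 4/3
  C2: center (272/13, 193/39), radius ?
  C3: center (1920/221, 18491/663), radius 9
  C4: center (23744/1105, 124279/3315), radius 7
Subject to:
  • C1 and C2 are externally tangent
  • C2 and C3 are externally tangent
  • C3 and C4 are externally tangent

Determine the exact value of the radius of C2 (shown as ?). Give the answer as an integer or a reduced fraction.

1. [ext C1·C2]  r_C2² + (8/3)r_C2 − 1003/3 = 0  ⇒  r_C2 = 17 (r>0 drops 1)
2. [ext C2·C3]  r_C2² + 18r_C2 − 595 = 0  ⇒  r_C2 = 17 (r>0 drops 1)

17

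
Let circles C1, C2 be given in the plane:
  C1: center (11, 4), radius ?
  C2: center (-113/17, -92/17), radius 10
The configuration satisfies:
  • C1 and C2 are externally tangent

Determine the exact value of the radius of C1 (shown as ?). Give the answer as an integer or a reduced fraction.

1. [ext C1·C2]  r_C1² + 20r_C1 − 300 = 0  ⇒  r_C1 = 10 (r>0 drops 1)

10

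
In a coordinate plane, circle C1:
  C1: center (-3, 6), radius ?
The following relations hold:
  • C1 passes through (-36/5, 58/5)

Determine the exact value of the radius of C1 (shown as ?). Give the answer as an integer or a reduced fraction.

1. [C1∋P]  r_C1² − 49 = 0  ⇒  r_C1 = 7 (r>0 drops 1)

7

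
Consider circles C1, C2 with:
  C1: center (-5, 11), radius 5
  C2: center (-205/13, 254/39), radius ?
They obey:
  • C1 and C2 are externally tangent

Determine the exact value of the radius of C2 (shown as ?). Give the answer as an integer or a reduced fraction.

1. [ext C1·C2]  r_C2² + 10r_C2 − 1000/9 = 0  ⇒  r_C2 = 20/3 (r>0 drops 1)

20/3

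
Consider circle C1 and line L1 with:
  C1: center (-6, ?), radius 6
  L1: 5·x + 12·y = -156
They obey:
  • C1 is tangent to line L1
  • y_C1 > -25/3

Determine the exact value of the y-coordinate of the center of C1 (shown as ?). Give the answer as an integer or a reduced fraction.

1. [C1‖L1]  y_C1² + 21y_C1 + 68 = 0  ⇒  y_C1 = -17 or -4
2. given y_C1 > -25/3: keep -4

-4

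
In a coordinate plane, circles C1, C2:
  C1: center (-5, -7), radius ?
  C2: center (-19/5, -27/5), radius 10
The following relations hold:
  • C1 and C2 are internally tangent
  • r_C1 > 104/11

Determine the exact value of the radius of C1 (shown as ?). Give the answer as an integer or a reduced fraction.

12

1. [int C1,C2]  r_C1² − 20r_C1 + 96 = 0  ⇒  r_C1 = 8 or 12
2. given r_C1 > 104/11: keep 12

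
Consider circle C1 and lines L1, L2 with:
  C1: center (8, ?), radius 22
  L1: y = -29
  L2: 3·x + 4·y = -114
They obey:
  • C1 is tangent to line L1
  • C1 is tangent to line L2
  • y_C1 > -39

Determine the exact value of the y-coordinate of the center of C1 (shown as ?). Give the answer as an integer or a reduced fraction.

-7

1. [C1‖L1]  y_C1² + 58y_C1 + 357 = 0  ⇒  y_C1 = -51 or -7
2. [C1‖L2]  y_C1² + 69y_C1 + 434 = 0  ⇒  y_C1 = -62 or -7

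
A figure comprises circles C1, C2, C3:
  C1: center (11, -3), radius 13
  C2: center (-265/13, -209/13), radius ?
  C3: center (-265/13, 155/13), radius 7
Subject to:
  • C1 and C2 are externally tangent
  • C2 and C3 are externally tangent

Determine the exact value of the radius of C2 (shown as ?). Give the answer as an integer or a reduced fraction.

21

1. [ext C1·C2]  r_C2² + 26r_C2 − 987 = 0  ⇒  r_C2 = 21 (r>0 drops 1)
2. [ext C2·C3]  r_C2² + 14r_C2 − 735 = 0  ⇒  r_C2 = 21 (r>0 drops 1)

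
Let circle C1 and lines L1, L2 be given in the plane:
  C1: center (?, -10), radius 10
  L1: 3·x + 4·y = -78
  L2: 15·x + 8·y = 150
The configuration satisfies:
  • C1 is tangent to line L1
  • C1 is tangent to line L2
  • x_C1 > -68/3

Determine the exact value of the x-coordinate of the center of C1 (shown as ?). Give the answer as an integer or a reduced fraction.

1. [C1‖L1]  x_C1² + (76/3)x_C1 − 352/3 = 0  ⇒  x_C1 = -88/3 or 4
2. [C1‖L2]  x_C1² − (92/3)x_C1 + 320/3 = 0  ⇒  x_C1 = 4 or 80/3

4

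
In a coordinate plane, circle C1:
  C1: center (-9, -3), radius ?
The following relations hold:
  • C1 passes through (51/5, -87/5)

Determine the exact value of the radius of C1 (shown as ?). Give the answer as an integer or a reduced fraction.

24

1. [C1∋P]  r_C1² − 576 = 0  ⇒  r_C1 = 24 (r>0 drops 1)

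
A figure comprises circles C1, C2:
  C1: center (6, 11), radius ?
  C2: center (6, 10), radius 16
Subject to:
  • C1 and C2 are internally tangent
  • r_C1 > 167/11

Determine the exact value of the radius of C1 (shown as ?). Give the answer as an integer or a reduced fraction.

1. [int C1,C2]  r_C1² − 32r_C1 + 255 = 0  ⇒  r_C1 = 15 or 17
2. given r_C1 > 167/11: keep 17

17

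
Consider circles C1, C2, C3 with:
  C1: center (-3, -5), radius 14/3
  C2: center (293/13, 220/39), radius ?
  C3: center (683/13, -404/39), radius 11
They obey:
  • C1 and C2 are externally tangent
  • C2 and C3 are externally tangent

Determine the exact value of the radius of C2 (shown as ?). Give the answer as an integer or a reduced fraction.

23

1. [ext C1·C2]  r_C2² + (28/3)r_C2 − 2231/3 = 0  ⇒  r_C2 = 23 (r>0 drops 1)
2. [ext C2·C3]  r_C2² + 22r_C2 − 1035 = 0  ⇒  r_C2 = 23 (r>0 drops 1)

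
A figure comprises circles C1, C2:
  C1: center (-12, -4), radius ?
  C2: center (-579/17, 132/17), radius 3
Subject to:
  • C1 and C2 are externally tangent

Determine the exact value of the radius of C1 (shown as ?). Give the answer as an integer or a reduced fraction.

1. [ext C1·C2]  r_C1² + 6r_C1 − 616 = 0  ⇒  r_C1 = 22 (r>0 drops 1)

22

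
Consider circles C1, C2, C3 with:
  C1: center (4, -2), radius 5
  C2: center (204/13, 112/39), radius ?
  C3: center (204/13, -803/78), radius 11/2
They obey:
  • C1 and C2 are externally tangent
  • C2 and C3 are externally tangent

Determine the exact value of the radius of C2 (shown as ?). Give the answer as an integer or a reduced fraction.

1. [ext C1·C2]  r_C2² + 10r_C2 − 1219/9 = 0  ⇒  r_C2 = 23/3 (r>0 drops 1)
2. [ext C2·C3]  r_C2² + 11r_C2 − 1288/9 = 0  ⇒  r_C2 = 23/3 (r>0 drops 1)

23/3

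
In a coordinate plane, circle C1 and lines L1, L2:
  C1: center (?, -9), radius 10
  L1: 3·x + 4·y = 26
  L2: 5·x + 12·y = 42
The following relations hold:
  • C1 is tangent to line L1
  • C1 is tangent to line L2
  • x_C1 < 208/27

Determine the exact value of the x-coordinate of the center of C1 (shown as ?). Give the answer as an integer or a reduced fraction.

4

1. [C1‖L1]  x_C1² − (124/3)x_C1 + 448/3 = 0  ⇒  x_C1 = 4 or 112/3
2. [C1‖L2]  x_C1² − 60x_C1 + 224 = 0  ⇒  x_C1 = 4 or 56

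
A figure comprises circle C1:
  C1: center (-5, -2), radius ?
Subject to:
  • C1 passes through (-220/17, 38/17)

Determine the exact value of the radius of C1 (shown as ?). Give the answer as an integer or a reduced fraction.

1. [C1∋P]  r_C1² − 81 = 0  ⇒  r_C1 = 9 (r>0 drops 1)

9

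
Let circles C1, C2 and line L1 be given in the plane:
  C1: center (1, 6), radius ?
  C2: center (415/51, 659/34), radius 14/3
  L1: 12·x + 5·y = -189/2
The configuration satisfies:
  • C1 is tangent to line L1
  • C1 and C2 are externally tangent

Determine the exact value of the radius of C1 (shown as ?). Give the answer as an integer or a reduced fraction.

1. [C1‖L1]  r_C1² − 441/4 = 0  ⇒  r_C1 = 21/2 (r>0 drops 1)
2. [ext C1·C2]  r_C1² + (28/3)r_C1 − 833/4 = 0  ⇒  r_C1 = 21/2 (r>0 drops 1)

21/2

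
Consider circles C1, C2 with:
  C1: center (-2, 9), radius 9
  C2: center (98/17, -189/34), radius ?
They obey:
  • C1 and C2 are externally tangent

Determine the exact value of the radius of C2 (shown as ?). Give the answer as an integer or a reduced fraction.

1. [ext C1·C2]  r_C2² + 18r_C2 − 765/4 = 0  ⇒  r_C2 = 15/2 (r>0 drops 1)

15/2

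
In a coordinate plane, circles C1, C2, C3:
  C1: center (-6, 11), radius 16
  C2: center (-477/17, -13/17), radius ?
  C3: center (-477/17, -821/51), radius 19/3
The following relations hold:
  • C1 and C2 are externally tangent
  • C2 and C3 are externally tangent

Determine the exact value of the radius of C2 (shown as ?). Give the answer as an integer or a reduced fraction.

1. [ext C1·C2]  r_C2² + 32r_C2 − 369 = 0  ⇒  r_C2 = 9 (r>0 drops 1)
2. [ext C2·C3]  r_C2² + (38/3)r_C2 − 195 = 0  ⇒  r_C2 = 9 (r>0 drops 1)

9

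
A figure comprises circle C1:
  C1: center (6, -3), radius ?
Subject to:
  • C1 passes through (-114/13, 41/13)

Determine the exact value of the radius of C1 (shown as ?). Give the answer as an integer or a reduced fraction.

16

1. [C1∋P]  r_C1² − 256 = 0  ⇒  r_C1 = 16 (r>0 drops 1)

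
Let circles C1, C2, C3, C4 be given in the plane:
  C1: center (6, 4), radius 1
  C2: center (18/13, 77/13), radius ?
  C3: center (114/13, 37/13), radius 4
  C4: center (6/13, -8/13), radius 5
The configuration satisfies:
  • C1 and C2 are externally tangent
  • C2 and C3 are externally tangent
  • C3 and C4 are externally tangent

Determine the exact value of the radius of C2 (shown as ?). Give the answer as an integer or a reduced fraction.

4

1. [ext C1·C2]  r_C2² + 2r_C2 − 24 = 0  ⇒  r_C2 = 4 (r>0 drops 1)
2. [ext C2·C3]  r_C2² + 8r_C2 − 48 = 0  ⇒  r_C2 = 4 (r>0 drops 1)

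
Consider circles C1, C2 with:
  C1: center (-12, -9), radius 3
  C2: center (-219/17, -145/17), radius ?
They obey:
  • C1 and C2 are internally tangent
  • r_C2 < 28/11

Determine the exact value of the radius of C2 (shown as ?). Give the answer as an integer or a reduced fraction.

2

1. [int C1,C2]  r_C2² − 6r_C2 + 8 = 0  ⇒  r_C2 = 2 or 4
2. given r_C2 < 28/11: keep 2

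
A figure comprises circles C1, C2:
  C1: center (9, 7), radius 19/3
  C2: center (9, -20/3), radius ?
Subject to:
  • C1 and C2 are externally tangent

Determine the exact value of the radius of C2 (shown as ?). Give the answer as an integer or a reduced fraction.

22/3

1. [ext C1·C2]  r_C2² + (38/3)r_C2 − 440/3 = 0  ⇒  r_C2 = 22/3 (r>0 drops 1)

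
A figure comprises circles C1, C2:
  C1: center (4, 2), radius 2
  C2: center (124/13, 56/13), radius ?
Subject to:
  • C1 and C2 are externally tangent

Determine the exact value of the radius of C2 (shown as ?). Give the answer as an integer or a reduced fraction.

1. [ext C1·C2]  r_C2² + 4r_C2 − 32 = 0  ⇒  r_C2 = 4 (r>0 drops 1)

4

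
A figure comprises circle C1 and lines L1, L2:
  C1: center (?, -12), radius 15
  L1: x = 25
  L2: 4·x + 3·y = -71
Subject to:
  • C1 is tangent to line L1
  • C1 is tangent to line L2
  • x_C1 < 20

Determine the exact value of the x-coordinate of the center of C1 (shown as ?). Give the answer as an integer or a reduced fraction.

1. [C1‖L1]  x_C1² − 50x_C1 + 400 = 0  ⇒  x_C1 = 10 or 40
2. [C1‖L2]  x_C1² + (35/2)x_C1 − 275 = 0  ⇒  x_C1 = -55/2 or 10

10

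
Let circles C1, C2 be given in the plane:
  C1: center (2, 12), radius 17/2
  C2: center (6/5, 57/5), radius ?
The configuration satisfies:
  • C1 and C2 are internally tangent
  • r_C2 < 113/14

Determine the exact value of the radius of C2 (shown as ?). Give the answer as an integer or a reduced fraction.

15/2

1. [int C1,C2]  r_C2² − 17r_C2 + 285/4 = 0  ⇒  r_C2 = 15/2 or 19/2
2. given r_C2 < 113/14: keep 15/2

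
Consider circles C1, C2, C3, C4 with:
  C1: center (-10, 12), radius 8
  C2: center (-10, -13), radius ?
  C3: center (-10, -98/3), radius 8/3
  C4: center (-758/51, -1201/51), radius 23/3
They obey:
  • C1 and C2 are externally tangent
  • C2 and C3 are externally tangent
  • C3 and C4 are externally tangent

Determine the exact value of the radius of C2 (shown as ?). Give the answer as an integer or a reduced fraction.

1. [ext C1·C2]  r_C2² + 16r_C2 − 561 = 0  ⇒  r_C2 = 17 (r>0 drops 1)
2. [ext C2·C3]  r_C2² + (16/3)r_C2 − 1139/3 = 0  ⇒  r_C2 = 17 (r>0 drops 1)

17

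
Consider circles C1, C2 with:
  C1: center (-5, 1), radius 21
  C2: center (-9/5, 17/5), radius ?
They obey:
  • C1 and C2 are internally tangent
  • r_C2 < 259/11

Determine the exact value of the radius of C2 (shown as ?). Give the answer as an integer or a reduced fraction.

17

1. [int C1,C2]  r_C2² − 42r_C2 + 425 = 0  ⇒  r_C2 = 17 or 25
2. given r_C2 < 259/11: keep 17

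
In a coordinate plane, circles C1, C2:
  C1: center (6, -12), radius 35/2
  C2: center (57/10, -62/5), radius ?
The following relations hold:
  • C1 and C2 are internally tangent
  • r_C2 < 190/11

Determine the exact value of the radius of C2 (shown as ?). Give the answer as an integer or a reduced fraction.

17

1. [int C1,C2]  r_C2² − 35r_C2 + 306 = 0  ⇒  r_C2 = 17 or 18
2. given r_C2 < 190/11: keep 17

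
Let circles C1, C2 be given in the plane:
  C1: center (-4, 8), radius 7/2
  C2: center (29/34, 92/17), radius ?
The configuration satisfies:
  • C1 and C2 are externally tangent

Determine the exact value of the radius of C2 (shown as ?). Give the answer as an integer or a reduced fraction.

1. [ext C1·C2]  r_C2² + 7r_C2 − 18 = 0  ⇒  r_C2 = 2 (r>0 drops 1)

2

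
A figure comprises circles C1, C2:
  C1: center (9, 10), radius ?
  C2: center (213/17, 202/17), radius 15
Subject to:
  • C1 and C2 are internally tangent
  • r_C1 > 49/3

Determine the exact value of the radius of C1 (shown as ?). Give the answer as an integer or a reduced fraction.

19

1. [int C1,C2]  r_C1² − 30r_C1 + 209 = 0  ⇒  r_C1 = 11 or 19
2. given r_C1 > 49/3: keep 19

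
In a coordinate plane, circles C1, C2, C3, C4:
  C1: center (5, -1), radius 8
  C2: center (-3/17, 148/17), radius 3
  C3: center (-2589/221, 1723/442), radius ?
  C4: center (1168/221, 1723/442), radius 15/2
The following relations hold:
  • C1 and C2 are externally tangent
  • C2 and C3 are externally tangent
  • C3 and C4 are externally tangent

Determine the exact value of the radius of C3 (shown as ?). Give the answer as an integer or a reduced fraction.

19/2

1. [ext C2·C3]  r_C3² + 6r_C3 − 589/4 = 0  ⇒  r_C3 = 19/2 (r>0 drops 1)
2. [ext C3·C4]  r_C3² + 15r_C3 − 931/4 = 0  ⇒  r_C3 = 19/2 (r>0 drops 1)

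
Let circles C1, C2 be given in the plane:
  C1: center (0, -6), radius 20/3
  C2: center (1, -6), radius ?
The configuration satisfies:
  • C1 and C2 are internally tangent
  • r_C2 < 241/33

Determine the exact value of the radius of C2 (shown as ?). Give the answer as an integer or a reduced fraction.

1. [int C1,C2]  r_C2² − (40/3)r_C2 + 391/9 = 0  ⇒  r_C2 = 17/3 or 23/3
2. given r_C2 < 241/33: keep 17/3

17/3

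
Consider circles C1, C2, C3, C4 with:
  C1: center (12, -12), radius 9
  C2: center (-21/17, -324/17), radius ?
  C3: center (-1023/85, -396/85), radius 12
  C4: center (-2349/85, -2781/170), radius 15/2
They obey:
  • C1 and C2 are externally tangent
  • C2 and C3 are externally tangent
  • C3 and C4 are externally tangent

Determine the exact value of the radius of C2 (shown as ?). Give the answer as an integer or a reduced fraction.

1. [ext C1·C2]  r_C2² + 18r_C2 − 144 = 0  ⇒  r_C2 = 6 (r>0 drops 1)
2. [ext C2·C3]  r_C2² + 24r_C2 − 180 = 0  ⇒  r_C2 = 6 (r>0 drops 1)

6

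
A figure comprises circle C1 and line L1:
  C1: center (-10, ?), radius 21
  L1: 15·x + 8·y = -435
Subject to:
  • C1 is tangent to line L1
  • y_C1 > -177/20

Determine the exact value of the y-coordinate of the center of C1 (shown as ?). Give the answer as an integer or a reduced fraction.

1. [C1‖L1]  y_C1² + (285/4)y_C1 − 2889/4 = 0  ⇒  y_C1 = -321/4 or 9
2. given y_C1 > -177/20: keep 9

9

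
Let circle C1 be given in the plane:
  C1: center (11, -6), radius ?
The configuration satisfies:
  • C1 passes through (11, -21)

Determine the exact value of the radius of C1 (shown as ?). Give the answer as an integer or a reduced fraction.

15

1. [C1∋P]  r_C1² − 225 = 0  ⇒  r_C1 = 15 (r>0 drops 1)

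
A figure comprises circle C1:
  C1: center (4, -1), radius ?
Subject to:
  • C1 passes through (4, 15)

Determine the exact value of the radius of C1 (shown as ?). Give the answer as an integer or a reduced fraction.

16

1. [C1∋P]  r_C1² − 256 = 0  ⇒  r_C1 = 16 (r>0 drops 1)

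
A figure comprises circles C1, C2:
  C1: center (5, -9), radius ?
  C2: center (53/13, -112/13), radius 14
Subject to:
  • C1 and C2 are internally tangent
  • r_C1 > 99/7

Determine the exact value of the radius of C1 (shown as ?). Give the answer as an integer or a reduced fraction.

15

1. [int C1,C2]  r_C1² − 28r_C1 + 195 = 0  ⇒  r_C1 = 13 or 15
2. given r_C1 > 99/7: keep 15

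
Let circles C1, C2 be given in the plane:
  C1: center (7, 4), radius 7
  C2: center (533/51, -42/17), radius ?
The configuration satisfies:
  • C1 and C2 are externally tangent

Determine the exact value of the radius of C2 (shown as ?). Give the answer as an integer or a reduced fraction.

1/3

1. [ext C1·C2]  r_C2² + 14r_C2 − 43/9 = 0  ⇒  r_C2 = 1/3 (r>0 drops 1)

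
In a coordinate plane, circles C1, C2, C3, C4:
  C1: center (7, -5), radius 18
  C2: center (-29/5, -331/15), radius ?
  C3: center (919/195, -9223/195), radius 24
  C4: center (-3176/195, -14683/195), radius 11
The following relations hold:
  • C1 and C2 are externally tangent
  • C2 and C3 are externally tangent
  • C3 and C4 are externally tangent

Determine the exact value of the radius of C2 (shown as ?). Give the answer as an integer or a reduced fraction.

10/3

1. [ext C1·C2]  r_C2² + 36r_C2 − 1180/9 = 0  ⇒  r_C2 = 10/3 (r>0 drops 1)
2. [ext C2·C3]  r_C2² + 48r_C2 − 1540/9 = 0  ⇒  r_C2 = 10/3 (r>0 drops 1)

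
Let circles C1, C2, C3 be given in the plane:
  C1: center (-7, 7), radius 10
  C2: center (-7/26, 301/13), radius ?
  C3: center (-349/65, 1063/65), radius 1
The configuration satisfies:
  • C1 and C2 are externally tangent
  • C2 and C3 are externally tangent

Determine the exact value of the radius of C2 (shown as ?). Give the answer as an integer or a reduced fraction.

1. [ext C1·C2]  r_C2² + 20r_C2 − 825/4 = 0  ⇒  r_C2 = 15/2 (r>0 drops 1)
2. [ext C2·C3]  r_C2² + 2r_C2 − 285/4 = 0  ⇒  r_C2 = 15/2 (r>0 drops 1)

15/2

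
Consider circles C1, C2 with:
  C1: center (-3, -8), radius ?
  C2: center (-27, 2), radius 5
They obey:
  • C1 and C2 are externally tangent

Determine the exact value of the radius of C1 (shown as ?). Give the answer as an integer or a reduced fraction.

21

1. [ext C1·C2]  r_C1² + 10r_C1 − 651 = 0  ⇒  r_C1 = 21 (r>0 drops 1)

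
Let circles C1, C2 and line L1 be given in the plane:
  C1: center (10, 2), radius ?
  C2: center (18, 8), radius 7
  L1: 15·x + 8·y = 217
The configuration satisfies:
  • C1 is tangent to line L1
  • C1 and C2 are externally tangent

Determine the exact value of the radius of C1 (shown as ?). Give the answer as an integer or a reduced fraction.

3

1. [C1‖L1]  r_C1² − 9 = 0  ⇒  r_C1 = 3 (r>0 drops 1)
2. [ext C1·C2]  r_C1² + 14r_C1 − 51 = 0  ⇒  r_C1 = 3 (r>0 drops 1)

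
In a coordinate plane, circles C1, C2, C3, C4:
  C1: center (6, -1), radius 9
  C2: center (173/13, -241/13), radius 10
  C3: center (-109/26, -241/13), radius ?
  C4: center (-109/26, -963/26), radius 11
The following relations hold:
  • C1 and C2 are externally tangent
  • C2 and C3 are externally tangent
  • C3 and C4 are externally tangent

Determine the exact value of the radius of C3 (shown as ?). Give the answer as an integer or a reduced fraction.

1. [ext C2·C3]  r_C3² + 20r_C3 − 825/4 = 0  ⇒  r_C3 = 15/2 (r>0 drops 1)
2. [ext C3·C4]  r_C3² + 22r_C3 − 885/4 = 0  ⇒  r_C3 = 15/2 (r>0 drops 1)

15/2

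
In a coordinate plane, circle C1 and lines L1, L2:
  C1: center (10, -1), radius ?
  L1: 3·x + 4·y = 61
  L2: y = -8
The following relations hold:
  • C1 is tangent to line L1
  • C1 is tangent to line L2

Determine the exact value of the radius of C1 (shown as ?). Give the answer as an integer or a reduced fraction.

7

1. [C1‖L1]  r_C1² − 49 = 0  ⇒  r_C1 = 7 (r>0 drops 1)
2. [C1‖L2]  r_C1² − 49 = 0  ⇒  r_C1 = 7 (r>0 drops 1)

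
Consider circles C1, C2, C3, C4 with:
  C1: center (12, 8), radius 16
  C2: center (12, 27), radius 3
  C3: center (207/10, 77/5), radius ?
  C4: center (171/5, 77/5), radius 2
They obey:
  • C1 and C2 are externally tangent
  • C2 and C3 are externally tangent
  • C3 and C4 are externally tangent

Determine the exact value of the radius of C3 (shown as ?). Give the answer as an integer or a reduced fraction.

1. [ext C2·C3]  r_C3² + 6r_C3 − 805/4 = 0  ⇒  r_C3 = 23/2 (r>0 drops 1)
2. [ext C3·C4]  r_C3² + 4r_C3 − 713/4 = 0  ⇒  r_C3 = 23/2 (r>0 drops 1)

23/2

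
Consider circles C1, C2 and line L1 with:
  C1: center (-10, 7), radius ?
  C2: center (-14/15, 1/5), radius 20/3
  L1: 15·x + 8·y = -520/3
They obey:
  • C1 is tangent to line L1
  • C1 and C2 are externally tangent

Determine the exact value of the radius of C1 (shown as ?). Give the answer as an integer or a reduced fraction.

14/3

1. [C1‖L1]  r_C1² − 196/9 = 0  ⇒  r_C1 = 14/3 (r>0 drops 1)
2. [ext C1·C2]  r_C1² + (40/3)r_C1 − 84 = 0  ⇒  r_C1 = 14/3 (r>0 drops 1)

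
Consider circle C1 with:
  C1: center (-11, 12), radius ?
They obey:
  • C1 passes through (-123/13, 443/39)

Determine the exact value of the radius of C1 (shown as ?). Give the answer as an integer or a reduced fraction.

5/3

1. [C1∋P]  r_C1² − 25/9 = 0  ⇒  r_C1 = 5/3 (r>0 drops 1)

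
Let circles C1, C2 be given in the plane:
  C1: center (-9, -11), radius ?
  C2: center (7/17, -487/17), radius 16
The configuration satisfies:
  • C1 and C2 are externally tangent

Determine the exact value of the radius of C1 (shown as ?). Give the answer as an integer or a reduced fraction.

1. [ext C1·C2]  r_C1² + 32r_C1 − 144 = 0  ⇒  r_C1 = 4 (r>0 drops 1)

4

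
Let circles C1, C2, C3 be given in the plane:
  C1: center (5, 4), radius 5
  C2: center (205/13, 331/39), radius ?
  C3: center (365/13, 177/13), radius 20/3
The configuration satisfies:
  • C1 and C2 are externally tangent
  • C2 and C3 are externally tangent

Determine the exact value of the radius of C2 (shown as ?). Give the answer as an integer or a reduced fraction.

1. [ext C1·C2]  r_C2² + 10r_C2 − 1000/9 = 0  ⇒  r_C2 = 20/3 (r>0 drops 1)
2. [ext C2·C3]  r_C2² + (40/3)r_C2 − 400/3 = 0  ⇒  r_C2 = 20/3 (r>0 drops 1)

20/3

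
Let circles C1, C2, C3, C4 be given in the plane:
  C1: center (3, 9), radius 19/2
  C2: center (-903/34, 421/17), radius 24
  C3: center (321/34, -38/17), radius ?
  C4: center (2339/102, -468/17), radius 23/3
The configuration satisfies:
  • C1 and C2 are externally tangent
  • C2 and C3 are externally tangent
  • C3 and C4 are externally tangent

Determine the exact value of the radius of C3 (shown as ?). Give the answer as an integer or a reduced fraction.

21

1. [ext C2·C3]  r_C3² + 48r_C3 − 1449 = 0  ⇒  r_C3 = 21 (r>0 drops 1)
2. [ext C3·C4]  r_C3² + (46/3)r_C3 − 763 = 0  ⇒  r_C3 = 21 (r>0 drops 1)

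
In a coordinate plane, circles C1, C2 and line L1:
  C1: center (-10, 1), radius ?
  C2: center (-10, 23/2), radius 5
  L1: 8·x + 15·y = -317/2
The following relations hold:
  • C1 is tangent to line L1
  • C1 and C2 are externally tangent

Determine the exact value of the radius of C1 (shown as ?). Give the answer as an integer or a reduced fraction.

1. [C1‖L1]  r_C1² − 121/4 = 0  ⇒  r_C1 = 11/2 (r>0 drops 1)
2. [ext C1·C2]  r_C1² + 10r_C1 − 341/4 = 0  ⇒  r_C1 = 11/2 (r>0 drops 1)

11/2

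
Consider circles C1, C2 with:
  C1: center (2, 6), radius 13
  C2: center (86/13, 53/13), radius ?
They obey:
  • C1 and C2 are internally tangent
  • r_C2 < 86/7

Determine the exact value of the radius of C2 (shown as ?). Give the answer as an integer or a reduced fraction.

8

1. [int C1,C2]  r_C2² − 26r_C2 + 144 = 0  ⇒  r_C2 = 8 or 18
2. given r_C2 < 86/7: keep 8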